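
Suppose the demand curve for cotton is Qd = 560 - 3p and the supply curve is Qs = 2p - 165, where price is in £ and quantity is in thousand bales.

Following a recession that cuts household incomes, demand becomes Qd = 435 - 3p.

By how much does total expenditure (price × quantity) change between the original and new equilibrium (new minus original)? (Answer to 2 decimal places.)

-9125.00

Solve the original market: 560 - 3p = 2p - 165, hence p = 145 and Q = 125.
After the shift, demand is Qd = 435 - 3p and supply is Qs = 2p - 165.
New equilibrium: 435 - 3p = 2p - 165 ⇒ 600 = 5p ⇒ p = 120, Q = 75.
Expenditure moves from 145×125 = 18125 to 120×75 = 9000; change = -9125.00.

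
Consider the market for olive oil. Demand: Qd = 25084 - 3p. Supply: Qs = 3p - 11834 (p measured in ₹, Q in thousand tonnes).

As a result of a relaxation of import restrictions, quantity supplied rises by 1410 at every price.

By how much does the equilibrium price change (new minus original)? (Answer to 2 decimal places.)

Before the shock: 25084 - 3p = 3p - 11834 ⇒ 36918 = 6p ⇒ p = 6153, Q = 6625.
The new curves are Qd = 25084 - 3p (demand) and Qs = 3p - 10424 (supply).
Setting them equal: 25084 - 3p = 3p - 10424 → 35508 = 6p, so p = 5918 and Q = 7330.
Δp = 5918 − 6153 = -235.00.

-235.00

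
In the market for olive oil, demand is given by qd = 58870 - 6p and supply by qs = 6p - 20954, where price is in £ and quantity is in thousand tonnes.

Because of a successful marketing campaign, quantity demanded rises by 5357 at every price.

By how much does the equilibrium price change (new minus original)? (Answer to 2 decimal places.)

+446.42

Initially, 58870 - 6p = 6p - 20954, so 79824 = 12p and p = 6652, q = 18958.
The new curves are qd = 64227 - 6p (demand) and qs = 6p - 20954 (supply).
Setting them equal: 64227 - 6p = 6p - 20954 → 85181 = 12p, so p = 85181/12 ≈ 7098.4167 and q = 21636.5.
Δp = 7098.4167 − 6652 = +446.42.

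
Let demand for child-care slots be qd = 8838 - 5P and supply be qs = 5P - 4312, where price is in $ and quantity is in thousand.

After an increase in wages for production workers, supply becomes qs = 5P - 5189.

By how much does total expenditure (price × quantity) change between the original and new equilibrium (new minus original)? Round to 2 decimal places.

Solve the original market: 8838 - 5P = 5P - 4312, hence P = 1315 and q = 2263.
With the change applied: demand qd = 8838 - 5P, supply qs = 5P - 5189.
Clearing the new market: 8838 - 5P = 5P - 5189, so P = 1402.7 and q = 1824.5.
Expenditure moves from 1315×2263 = 2975845 to 1402.7×1824.5 = 2559226.15; change = -416618.85.

-416618.85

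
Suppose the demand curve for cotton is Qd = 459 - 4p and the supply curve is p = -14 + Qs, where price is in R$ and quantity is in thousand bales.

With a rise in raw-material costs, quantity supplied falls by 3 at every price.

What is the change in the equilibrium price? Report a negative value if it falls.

+0.6

Original equilibrium: 459 - 4p = p + 14 gives 445 = 5p, so p = 89 and Q = 103.
After the shift, demand is Qd = 459 - 4p and supply is Qs = p + 11.
New equilibrium: 459 - 4p = p + 11 ⇒ 448 = 5p ⇒ p = 89.6, Q = 100.6.
Δp = 89.6 − 89 = +0.6.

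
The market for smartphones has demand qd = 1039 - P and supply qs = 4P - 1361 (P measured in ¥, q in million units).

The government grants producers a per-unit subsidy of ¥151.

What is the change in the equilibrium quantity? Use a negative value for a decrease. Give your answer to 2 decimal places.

+120.80

Before the shock: 1039 - P = 4P - 1361 ⇒ 2400 = 5P ⇒ P = 480, q = 559.
Since sellers receive the price plus the subsidy, the effective supply curve becomes qs = 4P - 757.
Clearing the new market: 1039 - P = 4P - 757, so P = 359.2 and q = 679.8.
Δq = 679.8 − 559 = +120.80.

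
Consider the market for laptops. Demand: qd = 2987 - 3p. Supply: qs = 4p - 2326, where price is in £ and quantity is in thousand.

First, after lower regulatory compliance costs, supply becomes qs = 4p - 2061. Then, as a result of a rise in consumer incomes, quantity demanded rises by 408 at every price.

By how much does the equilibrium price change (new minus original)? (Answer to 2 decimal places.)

+20.43

Solve the original market: 2987 - 3p = 4p - 2326, hence p = 759 and q = 710.
The shock moves the curves to qd = 3395 - 3p and qs = 4p - 2061.
Setting them equal: 3395 - 3p = 4p - 2061 → 5456 = 7p, so p = 5456/7 ≈ 779.4286 and q = 7397/7 ≈ 1056.7143.
Δp = 779.4286 − 759 = +20.43.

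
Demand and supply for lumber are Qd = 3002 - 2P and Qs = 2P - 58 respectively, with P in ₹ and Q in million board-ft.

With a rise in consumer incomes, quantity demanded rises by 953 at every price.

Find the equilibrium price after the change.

Original equilibrium: 3002 - 2P = 2P - 58 gives 3060 = 4P, so P = 765 and Q = 1472.
With the change applied: demand Qd = 3955 - 2P, supply Qs = 2P - 58.
Clearing the new market: 3955 - 2P = 2P - 58, so P = 1003.25 and Q = 1948.5.

1003.25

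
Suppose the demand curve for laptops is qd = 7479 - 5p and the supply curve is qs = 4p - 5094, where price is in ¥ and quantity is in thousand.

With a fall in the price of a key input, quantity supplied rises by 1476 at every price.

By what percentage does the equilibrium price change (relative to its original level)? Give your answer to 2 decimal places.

-11.74

Original equilibrium: 7479 - 5p = 4p - 5094 gives 12573 = 9p, so p = 1397 and q = 494.
The new curves are qd = 7479 - 5p (demand) and qs = 4p - 3618 (supply).
Setting them equal: 7479 - 5p = 4p - 3618 → 11097 = 9p, so p = 1233 and q = 1314.
%Δp = (1233 − 1397) / 1397 × 100 = -11.74%.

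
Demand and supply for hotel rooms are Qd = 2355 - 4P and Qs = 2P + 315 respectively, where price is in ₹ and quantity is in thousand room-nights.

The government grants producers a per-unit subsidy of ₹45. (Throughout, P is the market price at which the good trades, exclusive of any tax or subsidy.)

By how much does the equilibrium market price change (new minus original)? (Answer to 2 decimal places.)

-15.00

Original equilibrium: 2355 - 4P = 2P + 315 gives 2040 = 6P, so P = 340 and Q = 995.
Since sellers receive the price plus the subsidy, the effective supply curve becomes Qs = 2P + 405.
Equate the new curves: 2355 - 4P = 2P + 405, giving 1950 = 6P, P = 325, Q = 1055.
ΔP = 325 − 340 = -15.00.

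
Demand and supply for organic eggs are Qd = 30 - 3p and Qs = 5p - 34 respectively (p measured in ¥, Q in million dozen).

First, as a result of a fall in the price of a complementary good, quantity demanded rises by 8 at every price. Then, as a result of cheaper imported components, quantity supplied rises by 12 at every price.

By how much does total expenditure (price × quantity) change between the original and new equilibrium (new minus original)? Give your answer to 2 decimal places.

+68.25

Original equilibrium: 30 - 3p = 5p - 34 gives 64 = 8p, so p = 8 and Q = 6.
The new curves are Qd = 38 - 3p (demand) and Qs = 5p - 22 (supply).
Clearing the new market: 38 - 3p = 5p - 22, so p = 7.5 and Q = 15.5.
Expenditure moves from 8×6 = 48 to 7.5×15.5 = 116.25; change = +68.25.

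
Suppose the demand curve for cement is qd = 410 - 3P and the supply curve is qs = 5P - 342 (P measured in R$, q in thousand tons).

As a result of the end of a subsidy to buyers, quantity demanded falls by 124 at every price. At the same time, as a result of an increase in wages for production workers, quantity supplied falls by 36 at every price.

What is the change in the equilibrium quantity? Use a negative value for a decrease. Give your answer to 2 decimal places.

-91.00

Before the shock: 410 - 3P = 5P - 342 ⇒ 752 = 8P ⇒ P = 94, q = 128.
The new curves are qd = 286 - 3P (demand) and qs = 5P - 378 (supply).
New equilibrium: 286 - 3P = 5P - 378 ⇒ 664 = 8P ⇒ P = 83, q = 37.
Δq = 37 − 128 = -91.00.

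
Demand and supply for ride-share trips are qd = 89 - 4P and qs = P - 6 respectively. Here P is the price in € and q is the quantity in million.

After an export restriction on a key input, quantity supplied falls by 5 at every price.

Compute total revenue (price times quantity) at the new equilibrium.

Original equilibrium: 89 - 4P = P - 6 gives 95 = 5P, so P = 19 and q = 13.
With the change applied: demand qd = 89 - 4P, supply qs = P - 11.
Setting them equal: 89 - 4P = P - 11 → 100 = 5P, so P = 20 and q = 9.
New expenditure = 20 × 9 = 180.

180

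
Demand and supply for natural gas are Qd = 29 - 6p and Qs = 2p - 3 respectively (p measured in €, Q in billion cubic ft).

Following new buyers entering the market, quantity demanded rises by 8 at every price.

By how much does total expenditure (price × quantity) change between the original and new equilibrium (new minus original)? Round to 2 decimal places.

+15.00

Solve the original market: 29 - 6p = 2p - 3, hence p = 4 and Q = 5.
The new curves are Qd = 37 - 6p (demand) and Qs = 2p - 3 (supply).
Clearing the new market: 37 - 6p = 2p - 3, so p = 5 and Q = 7.
Expenditure moves from 4×5 = 20 to 5×7 = 35; change = +15.00.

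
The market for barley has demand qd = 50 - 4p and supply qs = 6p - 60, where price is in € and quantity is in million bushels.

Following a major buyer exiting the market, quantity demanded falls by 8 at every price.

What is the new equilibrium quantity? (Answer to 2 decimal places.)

Before the shock: 50 - 4p = 6p - 60 ⇒ 110 = 10p ⇒ p = 11, q = 6.
The new curves are qd = 42 - 4p (demand) and qs = 6p - 60 (supply).
New equilibrium: 42 - 4p = 6p - 60 ⇒ 102 = 10p ⇒ p = 10.2, q = 1.2.

1.20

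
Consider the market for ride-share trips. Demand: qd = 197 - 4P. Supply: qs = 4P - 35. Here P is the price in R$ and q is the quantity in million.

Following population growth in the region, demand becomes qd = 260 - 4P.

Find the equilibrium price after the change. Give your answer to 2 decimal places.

Solve the original market: 197 - 4P = 4P - 35, hence P = 29 and q = 81.
After the shift, demand is qd = 260 - 4P and supply is qs = 4P - 35.
New equilibrium: 260 - 4P = 4P - 35 ⇒ 295 = 8P ⇒ P = 36.875, q = 112.5.

36.88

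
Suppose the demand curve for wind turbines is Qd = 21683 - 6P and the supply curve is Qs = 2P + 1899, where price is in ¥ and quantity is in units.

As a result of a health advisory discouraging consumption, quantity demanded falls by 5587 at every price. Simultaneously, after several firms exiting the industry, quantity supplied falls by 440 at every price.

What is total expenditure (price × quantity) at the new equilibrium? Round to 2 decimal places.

9364478.16

Solve the original market: 21683 - 6P = 2P + 1899, hence P = 2473 and Q = 6845.
The shock moves the curves to Qd = 16096 - 6P and Qs = 2P + 1459.
Equate the new curves: 16096 - 6P = 2P + 1459, giving 14637 = 8P, P = 1829.625, Q = 5118.25.
New expenditure = 1829.625 × 5118.25 = 9364478.16.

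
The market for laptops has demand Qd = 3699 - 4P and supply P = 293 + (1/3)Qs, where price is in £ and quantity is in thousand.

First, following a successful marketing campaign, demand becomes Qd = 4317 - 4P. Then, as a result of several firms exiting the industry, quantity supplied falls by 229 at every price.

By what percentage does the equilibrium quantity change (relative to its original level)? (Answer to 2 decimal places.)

Initially, 3699 - 4P = 3P - 879, so 4578 = 7P and P = 654, Q = 1083.
The new curves are Qd = 4317 - 4P (demand) and Qs = 3P - 1108 (supply).
Setting them equal: 4317 - 4P = 3P - 1108 → 5425 = 7P, so P = 775 and Q = 1217.
%ΔQ = (1217 − 1083) / 1083 × 100 = +12.37%.

+12.37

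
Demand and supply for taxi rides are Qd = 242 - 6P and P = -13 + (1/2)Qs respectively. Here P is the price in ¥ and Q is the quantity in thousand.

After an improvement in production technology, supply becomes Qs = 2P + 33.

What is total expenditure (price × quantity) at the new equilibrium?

Before the shock: 242 - 6P = 2P + 26 ⇒ 216 = 8P ⇒ P = 27, Q = 80.
With the change applied: demand Qd = 242 - 6P, supply Qs = 2P + 33.
Equate the new curves: 242 - 6P = 2P + 33, giving 209 = 8P, P = 26.125, Q = 85.25.
New expenditure = 26.125 × 85.25 = 2227.15625.

2227.15625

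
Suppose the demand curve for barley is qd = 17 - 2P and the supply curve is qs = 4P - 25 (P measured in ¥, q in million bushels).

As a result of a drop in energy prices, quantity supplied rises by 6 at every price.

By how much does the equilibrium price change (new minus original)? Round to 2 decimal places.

-1.00

Solve the original market: 17 - 2P = 4P - 25, hence P = 7 and q = 3.
The new curves are qd = 17 - 2P (demand) and qs = 4P - 19 (supply).
Setting them equal: 17 - 2P = 4P - 19 → 36 = 6P, so P = 6 and q = 5.
ΔP = 6 − 7 = -1.00.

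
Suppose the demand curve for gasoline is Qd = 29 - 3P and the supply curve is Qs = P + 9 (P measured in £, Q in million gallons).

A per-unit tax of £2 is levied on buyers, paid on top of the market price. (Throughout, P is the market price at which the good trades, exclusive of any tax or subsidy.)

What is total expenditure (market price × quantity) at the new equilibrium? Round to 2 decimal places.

43.75

Solve the original market: 29 - 3P = P + 9, hence P = 5 and Q = 14.
Since buyers pay the price plus the tax, the effective demand curve becomes Qd = 23 - 3P.
Equate the new curves: 23 - 3P = P + 9, giving 14 = 4P, P = 3.5, Q = 12.5.
New expenditure = 3.5 × 12.5 = 43.75.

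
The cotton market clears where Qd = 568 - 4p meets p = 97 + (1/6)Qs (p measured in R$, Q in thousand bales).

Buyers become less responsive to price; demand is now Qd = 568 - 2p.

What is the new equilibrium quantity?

Solve the original market: 568 - 4p = 6p - 582, hence p = 115 and Q = 108.
The shock moves the curves to Qd = 568 - 2p and Qs = 6p - 582.
Equate the new curves: 568 - 2p = 6p - 582, giving 1150 = 8p, p = 143.75, Q = 280.5.

280.5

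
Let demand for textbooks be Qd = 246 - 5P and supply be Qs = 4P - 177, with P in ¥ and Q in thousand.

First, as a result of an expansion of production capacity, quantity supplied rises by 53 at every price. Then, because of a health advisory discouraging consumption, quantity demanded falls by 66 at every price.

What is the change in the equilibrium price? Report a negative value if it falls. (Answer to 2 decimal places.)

Solve the original market: 246 - 5P = 4P - 177, hence P = 47 and Q = 11.
With the change applied: demand Qd = 180 - 5P, supply Qs = 4P - 124.
Clearing the new market: 180 - 5P = 4P - 124, so P = 304/9 ≈ 33.7778 and Q = 100/9 ≈ 11.1111.
ΔP = 33.7778 − 47 = -13.22.

-13.22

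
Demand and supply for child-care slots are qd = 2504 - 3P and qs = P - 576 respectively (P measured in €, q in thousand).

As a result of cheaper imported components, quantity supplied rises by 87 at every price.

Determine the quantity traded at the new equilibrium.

Original equilibrium: 2504 - 3P = P - 576 gives 3080 = 4P, so P = 770 and q = 194.
With the change applied: demand qd = 2504 - 3P, supply qs = P - 489.
New equilibrium: 2504 - 3P = P - 489 ⇒ 2993 = 4P ⇒ P = 748.25, q = 259.25.

259.25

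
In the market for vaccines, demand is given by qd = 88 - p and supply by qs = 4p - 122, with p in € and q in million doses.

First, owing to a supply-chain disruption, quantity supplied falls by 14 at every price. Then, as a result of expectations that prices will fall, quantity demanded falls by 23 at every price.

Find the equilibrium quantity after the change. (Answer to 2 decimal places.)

24.80

Original equilibrium: 88 - p = 4p - 122 gives 210 = 5p, so p = 42 and q = 46.
The shock moves the curves to qd = 65 - p and qs = 4p - 136.
Setting them equal: 65 - p = 4p - 136 → 201 = 5p, so p = 40.2 and q = 24.8.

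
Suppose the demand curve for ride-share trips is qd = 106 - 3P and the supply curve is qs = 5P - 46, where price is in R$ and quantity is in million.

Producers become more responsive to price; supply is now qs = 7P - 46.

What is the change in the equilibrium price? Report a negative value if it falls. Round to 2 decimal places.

Before the shock: 106 - 3P = 5P - 46 ⇒ 152 = 8P ⇒ P = 19, q = 49.
After the shift, demand is qd = 106 - 3P and supply is qs = 7P - 46.
Equate the new curves: 106 - 3P = 7P - 46, giving 152 = 10P, P = 15.2, q = 60.4.
ΔP = 15.2 − 19 = -3.80.

-3.80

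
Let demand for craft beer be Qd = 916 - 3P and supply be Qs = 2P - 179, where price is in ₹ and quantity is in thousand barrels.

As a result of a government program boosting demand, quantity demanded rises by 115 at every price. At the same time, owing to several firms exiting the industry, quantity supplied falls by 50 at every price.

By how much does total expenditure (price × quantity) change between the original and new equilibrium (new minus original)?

+12579

Initially, 916 - 3P = 2P - 179, so 1095 = 5P and P = 219, Q = 259.
After the shift, demand is Qd = 1031 - 3P and supply is Qs = 2P - 229.
Setting them equal: 1031 - 3P = 2P - 229 → 1260 = 5P, so P = 252 and Q = 275.
Expenditure moves from 219×259 = 56721 to 252×275 = 69300; change = +12579.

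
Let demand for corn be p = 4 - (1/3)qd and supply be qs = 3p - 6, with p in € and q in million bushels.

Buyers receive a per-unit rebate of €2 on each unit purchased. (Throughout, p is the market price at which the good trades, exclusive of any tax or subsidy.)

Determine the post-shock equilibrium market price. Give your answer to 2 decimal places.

Initially, 12 - 3p = 3p - 6, so 18 = 6p and p = 3, q = 3.
Since buyers' out-of-pocket price is the market price minus the rebate, the effective demand curve becomes qd = 18 - 3p.
Setting them equal: 18 - 3p = 3p - 6 → 24 = 6p, so p = 4 and q = 6.

4.00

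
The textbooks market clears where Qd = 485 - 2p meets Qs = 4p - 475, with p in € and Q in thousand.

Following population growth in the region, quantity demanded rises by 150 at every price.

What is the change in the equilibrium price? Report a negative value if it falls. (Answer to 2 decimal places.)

+25.00

Solve the original market: 485 - 2p = 4p - 475, hence p = 160 and Q = 165.
With the change applied: demand Qd = 635 - 2p, supply Qs = 4p - 475.
Clearing the new market: 635 - 2p = 4p - 475, so p = 185 and Q = 265.
Δp = 185 − 160 = +25.00.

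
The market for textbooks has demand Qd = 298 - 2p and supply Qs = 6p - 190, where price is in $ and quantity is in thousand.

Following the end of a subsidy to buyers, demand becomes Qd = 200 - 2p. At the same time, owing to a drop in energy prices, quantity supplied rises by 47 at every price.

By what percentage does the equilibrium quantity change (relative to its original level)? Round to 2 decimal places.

Solve the original market: 298 - 2p = 6p - 190, hence p = 61 and Q = 176.
The new curves are Qd = 200 - 2p (demand) and Qs = 6p - 143 (supply).
Setting them equal: 200 - 2p = 6p - 143 → 343 = 8p, so p = 42.875 and Q = 114.25.
%ΔQ = (114.25 − 176) / 176 × 100 = -35.09%.

-35.09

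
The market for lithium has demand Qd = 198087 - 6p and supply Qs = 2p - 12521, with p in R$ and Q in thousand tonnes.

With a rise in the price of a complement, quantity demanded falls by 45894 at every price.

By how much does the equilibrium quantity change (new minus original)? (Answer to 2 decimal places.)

-11473.50

Solve the original market: 198087 - 6p = 2p - 12521, hence p = 26326 and Q = 40131.
After the shift, demand is Qd = 152193 - 6p and supply is Qs = 2p - 12521.
Setting them equal: 152193 - 6p = 2p - 12521 → 164714 = 8p, so p = 20589.25 and Q = 28657.5.
ΔQ = 28657.5 − 40131 = -11473.50.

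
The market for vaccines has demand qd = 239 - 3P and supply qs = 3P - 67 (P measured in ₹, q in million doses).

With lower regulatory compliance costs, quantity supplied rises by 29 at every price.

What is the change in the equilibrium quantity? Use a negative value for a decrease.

Solve the original market: 239 - 3P = 3P - 67, hence P = 51 and q = 86.
After the shift, demand is qd = 239 - 3P and supply is qs = 3P - 38.
Setting them equal: 239 - 3P = 3P - 38 → 277 = 6P, so P = 277/6 ≈ 46.1667 and q = 100.5.
Δq = 100.5 − 86 = +14.5.

+14.5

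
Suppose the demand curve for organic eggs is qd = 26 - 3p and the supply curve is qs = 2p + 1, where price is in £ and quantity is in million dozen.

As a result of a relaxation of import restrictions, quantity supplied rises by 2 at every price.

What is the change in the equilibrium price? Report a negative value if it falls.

Solve the original market: 26 - 3p = 2p + 1, hence p = 5 and q = 11.
The shock moves the curves to qd = 26 - 3p and qs = 2p + 3.
Setting them equal: 26 - 3p = 2p + 3 → 23 = 5p, so p = 4.6 and q = 12.2.
Δp = 4.6 − 5 = -0.4.

-0.4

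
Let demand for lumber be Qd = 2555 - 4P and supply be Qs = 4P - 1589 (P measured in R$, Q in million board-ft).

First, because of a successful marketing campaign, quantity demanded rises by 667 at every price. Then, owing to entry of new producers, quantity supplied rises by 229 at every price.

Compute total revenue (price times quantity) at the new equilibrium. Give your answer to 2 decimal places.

533230.25

Original equilibrium: 2555 - 4P = 4P - 1589 gives 4144 = 8P, so P = 518 and Q = 483.
After the shift, demand is Qd = 3222 - 4P and supply is Qs = 4P - 1360.
Setting them equal: 3222 - 4P = 4P - 1360 → 4582 = 8P, so P = 572.75 and Q = 931.
New expenditure = 572.75 × 931 = 533230.25.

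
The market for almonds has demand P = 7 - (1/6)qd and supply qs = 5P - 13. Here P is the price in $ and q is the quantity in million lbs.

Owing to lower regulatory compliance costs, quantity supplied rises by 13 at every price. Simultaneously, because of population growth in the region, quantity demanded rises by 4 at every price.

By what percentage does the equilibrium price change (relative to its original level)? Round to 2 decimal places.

Solve the original market: 42 - 6P = 5P - 13, hence P = 5 and q = 12.
With the change applied: demand qd = 46 - 6P, supply qs = 5P.
Equate the new curves: 46 - 6P = 5P, giving 46 = 11P, P = 46/11 ≈ 4.1818, q = 230/11 ≈ 20.9091.
%ΔP = (4.1818 − 5) / 5 × 100 = -16.36%.

-16.36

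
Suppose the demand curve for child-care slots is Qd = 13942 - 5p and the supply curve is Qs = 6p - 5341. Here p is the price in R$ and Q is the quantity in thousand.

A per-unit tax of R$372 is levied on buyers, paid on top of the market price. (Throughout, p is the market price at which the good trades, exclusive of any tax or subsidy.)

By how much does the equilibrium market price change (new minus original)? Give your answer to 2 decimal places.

Initially, 13942 - 5p = 6p - 5341, so 19283 = 11p and p = 1753, Q = 5177.
Since buyers pay the price plus the tax, the effective demand curve becomes Qd = 12082 - 5p.
Equate the new curves: 12082 - 5p = 6p - 5341, giving 17423 = 11p, p = 17423/11 ≈ 1583.9091, Q = 45787/11 ≈ 4162.4545.
Δp = 1583.9091 − 1753 = -169.09.

-169.09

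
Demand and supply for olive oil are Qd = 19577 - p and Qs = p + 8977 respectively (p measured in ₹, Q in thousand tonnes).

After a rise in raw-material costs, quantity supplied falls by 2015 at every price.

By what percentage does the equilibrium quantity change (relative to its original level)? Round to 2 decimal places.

Initially, 19577 - p = p + 8977, so 10600 = 2p and p = 5300, Q = 14277.
With the change applied: demand Qd = 19577 - p, supply Qs = p + 6962.
Equate the new curves: 19577 - p = p + 6962, giving 12615 = 2p, p = 6307.5, Q = 13269.5.
%ΔQ = (13269.5 − 14277) / 14277 × 100 = -7.06%.

-7.06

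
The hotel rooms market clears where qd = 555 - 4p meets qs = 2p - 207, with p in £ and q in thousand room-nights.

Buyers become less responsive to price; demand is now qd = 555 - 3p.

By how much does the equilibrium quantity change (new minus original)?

Solve the original market: 555 - 4p = 2p - 207, hence p = 127 and q = 47.
The new curves are qd = 555 - 3p (demand) and qs = 2p - 207 (supply).
Clearing the new market: 555 - 3p = 2p - 207, so p = 152.4 and q = 97.8.
Δq = 97.8 − 47 = +50.8.

+50.8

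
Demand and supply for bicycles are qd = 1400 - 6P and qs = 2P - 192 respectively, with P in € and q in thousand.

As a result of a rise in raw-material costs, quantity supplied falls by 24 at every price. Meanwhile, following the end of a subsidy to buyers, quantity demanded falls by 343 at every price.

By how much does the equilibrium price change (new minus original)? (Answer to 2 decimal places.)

-39.88

Before the shock: 1400 - 6P = 2P - 192 ⇒ 1592 = 8P ⇒ P = 199, q = 206.
The new curves are qd = 1057 - 6P (demand) and qs = 2P - 216 (supply).
Setting them equal: 1057 - 6P = 2P - 216 → 1273 = 8P, so P = 159.125 and q = 102.25.
ΔP = 159.125 − 199 = -39.88.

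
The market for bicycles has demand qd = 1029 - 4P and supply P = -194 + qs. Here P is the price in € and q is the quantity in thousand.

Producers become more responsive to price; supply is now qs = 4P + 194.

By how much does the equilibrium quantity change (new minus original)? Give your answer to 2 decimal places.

+250.50

Solve the original market: 1029 - 4P = P + 194, hence P = 167 and q = 361.
After the shift, demand is qd = 1029 - 4P and supply is qs = 4P + 194.
Setting them equal: 1029 - 4P = 4P + 194 → 835 = 8P, so P = 104.375 and q = 611.5.
Δq = 611.5 − 361 = +250.50.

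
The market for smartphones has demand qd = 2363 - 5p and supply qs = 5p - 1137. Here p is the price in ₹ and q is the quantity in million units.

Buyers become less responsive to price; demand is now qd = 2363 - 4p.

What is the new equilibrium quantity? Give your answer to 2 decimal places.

Original equilibrium: 2363 - 5p = 5p - 1137 gives 3500 = 10p, so p = 350 and q = 613.
With the change applied: demand qd = 2363 - 4p, supply qs = 5p - 1137.
Setting them equal: 2363 - 4p = 5p - 1137 → 3500 = 9p, so p = 3500/9 ≈ 388.8889 and q = 7267/9 ≈ 807.4444.

807.44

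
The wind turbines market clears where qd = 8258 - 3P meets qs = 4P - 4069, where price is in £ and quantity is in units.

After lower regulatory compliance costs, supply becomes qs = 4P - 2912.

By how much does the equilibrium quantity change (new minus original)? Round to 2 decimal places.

+495.86

Initially, 8258 - 3P = 4P - 4069, so 12327 = 7P and P = 1761, q = 2975.
With the change applied: demand qd = 8258 - 3P, supply qs = 4P - 2912.
Setting them equal: 8258 - 3P = 4P - 2912 → 11170 = 7P, so P = 11170/7 ≈ 1595.7143 and q = 24296/7 ≈ 3470.8571.
Δq = 3470.8571 − 2975 = +495.86.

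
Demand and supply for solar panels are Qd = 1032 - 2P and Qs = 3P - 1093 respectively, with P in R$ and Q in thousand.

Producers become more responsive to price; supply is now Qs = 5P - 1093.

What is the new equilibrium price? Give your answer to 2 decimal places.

Initially, 1032 - 2P = 3P - 1093, so 2125 = 5P and P = 425, Q = 182.
After the shift, demand is Qd = 1032 - 2P and supply is Qs = 5P - 1093.
Equate the new curves: 1032 - 2P = 5P - 1093, giving 2125 = 7P, P = 2125/7 ≈ 303.5714, Q = 2974/7 ≈ 424.8571.

303.57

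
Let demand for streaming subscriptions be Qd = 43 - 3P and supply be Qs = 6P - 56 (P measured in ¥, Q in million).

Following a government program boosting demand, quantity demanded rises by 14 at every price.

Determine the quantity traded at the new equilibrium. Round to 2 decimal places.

19.33

Original equilibrium: 43 - 3P = 6P - 56 gives 99 = 9P, so P = 11 and Q = 10.
With the change applied: demand Qd = 57 - 3P, supply Qs = 6P - 56.
Setting them equal: 57 - 3P = 6P - 56 → 113 = 9P, so P = 113/9 ≈ 12.5556 and Q = 58/3 ≈ 19.3333.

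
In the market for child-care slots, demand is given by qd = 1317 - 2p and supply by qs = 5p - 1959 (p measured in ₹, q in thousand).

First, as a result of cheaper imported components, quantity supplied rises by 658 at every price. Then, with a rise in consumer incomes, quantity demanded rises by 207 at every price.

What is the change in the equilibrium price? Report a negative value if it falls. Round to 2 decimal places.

-64.43

Original equilibrium: 1317 - 2p = 5p - 1959 gives 3276 = 7p, so p = 468 and q = 381.
After the shift, demand is qd = 1524 - 2p and supply is qs = 5p - 1301.
Equate the new curves: 1524 - 2p = 5p - 1301, giving 2825 = 7p, p = 2825/7 ≈ 403.5714, q = 5018/7 ≈ 716.8571.
Δp = 403.5714 − 468 = -64.43.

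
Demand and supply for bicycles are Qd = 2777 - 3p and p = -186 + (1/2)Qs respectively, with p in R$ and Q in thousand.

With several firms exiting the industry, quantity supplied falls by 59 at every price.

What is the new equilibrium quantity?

1298.6

Original equilibrium: 2777 - 3p = 2p + 372 gives 2405 = 5p, so p = 481 and Q = 1334.
After the shift, demand is Qd = 2777 - 3p and supply is Qs = 2p + 313.
Equate the new curves: 2777 - 3p = 2p + 313, giving 2464 = 5p, p = 492.8, Q = 1298.6.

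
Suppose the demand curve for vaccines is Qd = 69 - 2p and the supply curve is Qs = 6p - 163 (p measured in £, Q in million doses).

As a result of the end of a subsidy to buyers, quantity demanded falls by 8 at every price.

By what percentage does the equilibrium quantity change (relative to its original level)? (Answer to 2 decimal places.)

Original equilibrium: 69 - 2p = 6p - 163 gives 232 = 8p, so p = 29 and Q = 11.
The new curves are Qd = 61 - 2p (demand) and Qs = 6p - 163 (supply).
New equilibrium: 61 - 2p = 6p - 163 ⇒ 224 = 8p ⇒ p = 28, Q = 5.
%ΔQ = (5 − 11) / 11 × 100 = -54.55%.

-54.55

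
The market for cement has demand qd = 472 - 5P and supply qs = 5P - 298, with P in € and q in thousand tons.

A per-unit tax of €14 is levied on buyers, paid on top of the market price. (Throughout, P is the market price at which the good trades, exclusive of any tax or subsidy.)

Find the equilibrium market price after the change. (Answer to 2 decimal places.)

70.00

Solve the original market: 472 - 5P = 5P - 298, hence P = 77 and q = 87.
Since buyers pay the price plus the tax, the effective demand curve becomes qd = 402 - 5P.
Clearing the new market: 402 - 5P = 5P - 298, so P = 70 and q = 52.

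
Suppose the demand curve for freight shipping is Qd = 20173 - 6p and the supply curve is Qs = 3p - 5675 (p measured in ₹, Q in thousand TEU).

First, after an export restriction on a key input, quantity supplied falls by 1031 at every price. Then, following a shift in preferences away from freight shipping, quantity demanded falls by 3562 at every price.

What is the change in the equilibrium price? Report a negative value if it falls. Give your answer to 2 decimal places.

Before the shock: 20173 - 6p = 3p - 5675 ⇒ 25848 = 9p ⇒ p = 2872, Q = 2941.
The shock moves the curves to Qd = 16611 - 6p and Qs = 3p - 6706.
New equilibrium: 16611 - 6p = 3p - 6706 ⇒ 23317 = 9p ⇒ p = 23317/9 ≈ 2590.7778, Q = 3199/3 ≈ 1066.3333.
Δp = 2590.7778 − 2872 = -281.22.

-281.22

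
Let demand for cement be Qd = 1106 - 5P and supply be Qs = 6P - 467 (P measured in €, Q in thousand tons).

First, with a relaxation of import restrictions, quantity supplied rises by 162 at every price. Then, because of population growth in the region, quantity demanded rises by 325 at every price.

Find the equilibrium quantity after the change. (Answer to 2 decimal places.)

641.91

Before the shock: 1106 - 5P = 6P - 467 ⇒ 1573 = 11P ⇒ P = 143, Q = 391.
The shock moves the curves to Qd = 1431 - 5P and Qs = 6P - 305.
Clearing the new market: 1431 - 5P = 6P - 305, so P = 1736/11 ≈ 157.8182 and Q = 7061/11 ≈ 641.9091.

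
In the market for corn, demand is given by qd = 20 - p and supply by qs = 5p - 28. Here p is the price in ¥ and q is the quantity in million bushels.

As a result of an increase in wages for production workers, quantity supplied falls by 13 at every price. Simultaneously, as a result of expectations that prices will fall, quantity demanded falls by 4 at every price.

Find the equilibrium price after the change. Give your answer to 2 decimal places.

Initially, 20 - p = 5p - 28, so 48 = 6p and p = 8, q = 12.
The new curves are qd = 16 - p (demand) and qs = 5p - 41 (supply).
Setting them equal: 16 - p = 5p - 41 → 57 = 6p, so p = 9.5 and q = 6.5.

9.50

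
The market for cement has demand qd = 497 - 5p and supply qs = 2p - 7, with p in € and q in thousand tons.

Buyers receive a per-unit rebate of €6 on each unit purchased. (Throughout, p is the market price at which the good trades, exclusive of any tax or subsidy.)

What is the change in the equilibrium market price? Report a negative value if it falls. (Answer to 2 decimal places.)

+4.29

Original equilibrium: 497 - 5p = 2p - 7 gives 504 = 7p, so p = 72 and q = 137.
Since buyers' out-of-pocket price is the market price minus the rebate, the effective demand curve becomes qd = 527 - 5p.
Clearing the new market: 527 - 5p = 2p - 7, so p = 534/7 ≈ 76.2857 and q = 1019/7 ≈ 145.5714.
Δp = 76.2857 − 72 = +4.29.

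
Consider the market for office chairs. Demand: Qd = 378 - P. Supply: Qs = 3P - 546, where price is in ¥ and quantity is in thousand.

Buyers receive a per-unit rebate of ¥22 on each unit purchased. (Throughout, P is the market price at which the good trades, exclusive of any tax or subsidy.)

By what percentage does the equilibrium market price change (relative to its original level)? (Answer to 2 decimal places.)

Before the shock: 378 - P = 3P - 546 ⇒ 924 = 4P ⇒ P = 231, Q = 147.
Since buyers' out-of-pocket price is the market price minus the rebate, the effective demand curve becomes Qd = 400 - P.
Setting them equal: 400 - P = 3P - 546 → 946 = 4P, so P = 236.5 and Q = 163.5.
%ΔP = (236.5 − 231) / 231 × 100 = +2.38%.

+2.38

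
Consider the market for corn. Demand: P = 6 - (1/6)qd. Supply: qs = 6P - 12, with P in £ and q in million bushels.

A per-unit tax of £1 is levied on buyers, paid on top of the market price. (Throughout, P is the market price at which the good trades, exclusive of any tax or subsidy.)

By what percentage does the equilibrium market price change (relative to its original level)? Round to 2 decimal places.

Initially, 36 - 6P = 6P - 12, so 48 = 12P and P = 4, q = 12.
Since buyers pay the price plus the tax, the effective demand curve becomes qd = 30 - 6P.
Clearing the new market: 30 - 6P = 6P - 12, so P = 3.5 and q = 9.
%ΔP = (3.5 − 4) / 4 × 100 = -12.50%.

-12.50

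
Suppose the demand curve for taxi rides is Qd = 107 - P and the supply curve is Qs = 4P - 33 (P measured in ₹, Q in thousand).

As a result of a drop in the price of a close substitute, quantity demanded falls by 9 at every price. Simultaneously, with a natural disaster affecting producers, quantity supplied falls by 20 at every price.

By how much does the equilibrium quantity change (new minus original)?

-11.2

Original equilibrium: 107 - P = 4P - 33 gives 140 = 5P, so P = 28 and Q = 79.
With the change applied: demand Qd = 98 - P, supply Qs = 4P - 53.
New equilibrium: 98 - P = 4P - 53 ⇒ 151 = 5P ⇒ P = 30.2, Q = 67.8.
ΔQ = 67.8 − 79 = -11.2.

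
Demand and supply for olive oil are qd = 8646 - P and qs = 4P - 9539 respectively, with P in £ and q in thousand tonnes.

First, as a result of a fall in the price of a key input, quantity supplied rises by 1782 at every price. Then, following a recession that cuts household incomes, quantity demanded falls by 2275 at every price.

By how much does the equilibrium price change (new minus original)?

-811.4

Initially, 8646 - P = 4P - 9539, so 18185 = 5P and P = 3637, q = 5009.
After the shift, demand is qd = 6371 - P and supply is qs = 4P - 7757.
Clearing the new market: 6371 - P = 4P - 7757, so P = 2825.6 and q = 3545.4.
ΔP = 2825.6 − 3637 = -811.4.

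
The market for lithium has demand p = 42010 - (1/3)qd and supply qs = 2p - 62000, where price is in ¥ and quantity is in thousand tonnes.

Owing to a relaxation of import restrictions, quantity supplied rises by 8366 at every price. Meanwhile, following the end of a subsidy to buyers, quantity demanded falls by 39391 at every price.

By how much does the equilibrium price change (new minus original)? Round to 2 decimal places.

Initially, 126030 - 3p = 2p - 62000, so 188030 = 5p and p = 37606, q = 13212.
The new curves are qd = 86639 - 3p (demand) and qs = 2p - 53634 (supply).
New equilibrium: 86639 - 3p = 2p - 53634 ⇒ 140273 = 5p ⇒ p = 28054.6, q = 2475.2.
Δp = 28054.6 − 37606 = -9551.40.

-9551.40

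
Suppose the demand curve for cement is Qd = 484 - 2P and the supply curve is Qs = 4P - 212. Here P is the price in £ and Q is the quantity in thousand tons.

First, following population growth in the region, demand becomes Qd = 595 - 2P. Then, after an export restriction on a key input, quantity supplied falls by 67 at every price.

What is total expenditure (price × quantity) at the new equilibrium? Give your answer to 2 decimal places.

44234.11

Initially, 484 - 2P = 4P - 212, so 696 = 6P and P = 116, Q = 252.
With the change applied: demand Qd = 595 - 2P, supply Qs = 4P - 279.
Clearing the new market: 595 - 2P = 4P - 279, so P = 437/3 ≈ 145.6667 and Q = 911/3 ≈ 303.6667.
New expenditure = 145.6667 × 303.6667 = 44234.11.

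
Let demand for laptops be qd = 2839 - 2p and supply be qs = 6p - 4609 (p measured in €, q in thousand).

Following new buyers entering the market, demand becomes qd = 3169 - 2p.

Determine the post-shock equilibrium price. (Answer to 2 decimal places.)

972.25

Solve the original market: 2839 - 2p = 6p - 4609, hence p = 931 and q = 977.
The new curves are qd = 3169 - 2p (demand) and qs = 6p - 4609 (supply).
New equilibrium: 3169 - 2p = 6p - 4609 ⇒ 7778 = 8p ⇒ p = 972.25, q = 1224.5.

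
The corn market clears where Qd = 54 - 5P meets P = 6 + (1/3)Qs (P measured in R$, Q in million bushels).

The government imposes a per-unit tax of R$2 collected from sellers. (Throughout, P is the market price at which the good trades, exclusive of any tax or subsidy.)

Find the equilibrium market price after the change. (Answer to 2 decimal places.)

9.75

Original equilibrium: 54 - 5P = 3P - 18 gives 72 = 8P, so P = 9 and Q = 9.
Since sellers keep the price net of the tax, the effective supply curve becomes Qs = 3P - 24.
Equate the new curves: 54 - 5P = 3P - 24, giving 78 = 8P, P = 9.75, Q = 5.25.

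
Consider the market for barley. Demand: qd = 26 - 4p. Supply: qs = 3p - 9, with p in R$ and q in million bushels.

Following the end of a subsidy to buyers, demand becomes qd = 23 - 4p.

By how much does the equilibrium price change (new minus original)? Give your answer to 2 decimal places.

Initially, 26 - 4p = 3p - 9, so 35 = 7p and p = 5, q = 6.
With the change applied: demand qd = 23 - 4p, supply qs = 3p - 9.
Clearing the new market: 23 - 4p = 3p - 9, so p = 32/7 ≈ 4.5714 and q = 33/7 ≈ 4.7143.
Δp = 4.5714 − 5 = -0.43.

-0.43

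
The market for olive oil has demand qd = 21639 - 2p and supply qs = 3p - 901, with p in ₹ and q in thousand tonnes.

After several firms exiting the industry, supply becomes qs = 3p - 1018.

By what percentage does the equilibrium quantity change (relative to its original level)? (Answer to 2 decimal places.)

-0.37

Before the shock: 21639 - 2p = 3p - 901 ⇒ 22540 = 5p ⇒ p = 4508, q = 12623.
The shock moves the curves to qd = 21639 - 2p and qs = 3p - 1018.
Clearing the new market: 21639 - 2p = 3p - 1018, so p = 4531.4 and q = 12576.2.
%Δq = (12576.2 − 12623) / 12623 × 100 = -0.37%.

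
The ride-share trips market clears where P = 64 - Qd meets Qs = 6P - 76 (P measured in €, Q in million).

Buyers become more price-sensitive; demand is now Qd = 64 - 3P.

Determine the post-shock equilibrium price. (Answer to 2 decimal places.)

15.56

Initially, 64 - P = 6P - 76, so 140 = 7P and P = 20, Q = 44.
After the shift, demand is Qd = 64 - 3P and supply is Qs = 6P - 76.
Clearing the new market: 64 - 3P = 6P - 76, so P = 140/9 ≈ 15.5556 and Q = 52/3 ≈ 17.3333.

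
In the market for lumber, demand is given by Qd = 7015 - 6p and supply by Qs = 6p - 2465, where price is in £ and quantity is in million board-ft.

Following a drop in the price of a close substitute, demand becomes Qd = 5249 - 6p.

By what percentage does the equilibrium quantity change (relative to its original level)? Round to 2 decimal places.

Initially, 7015 - 6p = 6p - 2465, so 9480 = 12p and p = 790, Q = 2275.
With the change applied: demand Qd = 5249 - 6p, supply Qs = 6p - 2465.
Clearing the new market: 5249 - 6p = 6p - 2465, so p = 3857/6 ≈ 642.8333 and Q = 1392.
%ΔQ = (1392 − 2275) / 2275 × 100 = -38.81%.

-38.81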